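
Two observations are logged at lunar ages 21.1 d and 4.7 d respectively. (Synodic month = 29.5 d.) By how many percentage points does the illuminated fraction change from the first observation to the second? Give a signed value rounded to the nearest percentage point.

-38 percentage points

First observation: θ = 360°·21.1/29.5 = 257.5°, so f = 0.608.
Second observation: θ = 57.4°, f = 0.230.
Δf = 0.230 − 0.608 = -0.378, i.e. -38 pp.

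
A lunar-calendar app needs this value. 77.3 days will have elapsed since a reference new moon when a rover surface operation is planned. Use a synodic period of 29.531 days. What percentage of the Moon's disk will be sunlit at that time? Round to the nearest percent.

77.3/29.531 = 2.618 lunations, so 2 complete cycles and 18.24 d into the next.
The Moon has covered 18.24/29.531 of its cycle, so θ ≈ 360° × 18.24/29.531 = 222.3°.
With cos θ = (-0.739), the lit fraction is (1 − (-0.739))/2 ≈ 0.870, so 87%.

87%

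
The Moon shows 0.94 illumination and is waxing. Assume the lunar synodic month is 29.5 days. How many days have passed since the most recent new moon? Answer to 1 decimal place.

12.4 days

From f = (1 − cos θ)/2: cos θ = 1 − 2×0.94 = -0.880; arccos → 151.6°.
The Moon is waxing (0°–180°), so θ = 151.6° directly.
At 360°/29.5 d per day, 151.6° corresponds to 12.43 days.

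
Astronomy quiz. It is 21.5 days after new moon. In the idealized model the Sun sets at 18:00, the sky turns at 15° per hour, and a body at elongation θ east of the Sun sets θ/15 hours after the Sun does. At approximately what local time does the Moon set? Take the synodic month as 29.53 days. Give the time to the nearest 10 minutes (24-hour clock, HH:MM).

The Moon has covered 21.5/29.53 of its cycle, so θ ≈ 360° × 21.5/29.53 = 262.1°.
At 15° of sky rotation per hour, 262.1° corresponds to a 17.47 h lag.
18:00 + 17.474 h ≈ 11:28 → 11:30 to the nearest ten minutes.

11:30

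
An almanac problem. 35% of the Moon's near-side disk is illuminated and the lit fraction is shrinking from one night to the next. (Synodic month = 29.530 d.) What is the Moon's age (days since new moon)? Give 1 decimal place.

Invert f = (1 − cos θ)/2 to get cos θ = 1 − 2(0.35) = 0.300, hence θ₀ = arccos 0.300 = 72.5°.
Since the Moon is past full (waning), take the reflex angle: θ = 360° − 72.5° = 287.5°.
At 360°/29.530 d per day, 287.5° corresponds to 23.58 days.

23.6 days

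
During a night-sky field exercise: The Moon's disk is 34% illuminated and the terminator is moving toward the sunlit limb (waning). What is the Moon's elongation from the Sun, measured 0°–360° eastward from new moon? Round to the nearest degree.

Invert f = (1 − cos θ)/2 to get cos θ = 1 − 2(0.34) = 0.320, hence θ₀ = arccos 0.320 = 71.3°.
A waning Moon lies in 180°–360°, so θ = 360° − 71.3° = 288.7°.

289°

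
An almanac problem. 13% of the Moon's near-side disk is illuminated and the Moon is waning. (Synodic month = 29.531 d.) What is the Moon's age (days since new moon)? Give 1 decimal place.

From f = (1 − cos θ)/2: cos θ = 1 − 2×0.13 = 0.740; arccos → 42.3°.
Since the Moon is past full (waning), take the reflex angle: θ = 360° − 42.3° = 317.7°.
Age = 29.531 × 317.7°/360° ≈ 26.06 days.

26.1 days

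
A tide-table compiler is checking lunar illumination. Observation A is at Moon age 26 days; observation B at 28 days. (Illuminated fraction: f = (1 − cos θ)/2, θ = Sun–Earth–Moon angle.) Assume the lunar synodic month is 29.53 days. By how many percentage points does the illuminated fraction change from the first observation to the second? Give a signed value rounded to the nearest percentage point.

-11 pp

First observation: θ = 360°·26/29.53 = 317.0°, so f = 0.135.
Second observation: θ = 341.3°, f = 0.026.
Δf = 0.026 − 0.135 = -0.108, i.e. -11 pp.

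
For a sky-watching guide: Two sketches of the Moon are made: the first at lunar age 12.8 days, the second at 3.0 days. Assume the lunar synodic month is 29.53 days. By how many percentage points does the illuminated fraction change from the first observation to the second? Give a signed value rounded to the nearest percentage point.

-86 pp

θ₁ = 360° × 12.8/29.53 = 156.0°, f₁ = (1 − cos θ₁)/2 = 0.957.
θ₂ = 360° × 3.0/29.53 = 36.6°, f₂ = (1 − cos θ₂)/2 = 0.098.
Change = f₂ − f₁ = -0.858 → -86 percentage points.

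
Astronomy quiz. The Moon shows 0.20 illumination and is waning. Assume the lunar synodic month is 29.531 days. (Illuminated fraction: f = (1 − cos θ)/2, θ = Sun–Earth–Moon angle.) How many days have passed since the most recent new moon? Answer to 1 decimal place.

From f = (1 − cos θ)/2: cos θ = 1 − 2×0.20 = 0.600; arccos → 53.1°.
A waning Moon lies in 180°–360°, so θ = 360° − 53.1° = 306.9°.
That fraction of the synodic month is 306.9/360 × 29.531 d ≈ 25.17 d.

25.2 days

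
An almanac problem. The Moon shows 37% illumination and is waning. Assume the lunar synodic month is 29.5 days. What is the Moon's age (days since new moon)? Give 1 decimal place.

23.4 days

Invert f = (1 − cos θ)/2 to get cos θ = 1 − 2(0.37) = 0.260, hence θ₀ = arccos 0.260 = 74.9°.
Since the Moon is past full (waning), take the reflex angle: θ = 360° − 74.9° = 285.1°.
At 360°/29.5 d per day, 285.1° corresponds to 23.36 days.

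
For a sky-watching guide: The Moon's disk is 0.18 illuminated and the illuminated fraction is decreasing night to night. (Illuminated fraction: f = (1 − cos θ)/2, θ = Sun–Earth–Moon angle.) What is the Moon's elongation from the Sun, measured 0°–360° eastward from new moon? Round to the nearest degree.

From f = (1 − cos θ)/2: cos θ = 1 − 2×0.18 = 0.640; arccos → 50.2°.
Since the Moon is past full (waning), take the reflex angle: θ = 360° − 50.2° = 309.8°.

310°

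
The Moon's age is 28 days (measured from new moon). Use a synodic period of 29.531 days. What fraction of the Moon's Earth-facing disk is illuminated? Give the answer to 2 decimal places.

Elongation θ = 360° × 28/29.531 ≈ 341.3°.
With cos θ = 0.947, the lit fraction is (1 − 0.947)/2 ≈ 0.026.

0.03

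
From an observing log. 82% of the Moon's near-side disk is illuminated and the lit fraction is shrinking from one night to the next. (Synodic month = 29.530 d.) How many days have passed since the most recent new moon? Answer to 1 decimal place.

From f = (1 − cos θ)/2: cos θ = 1 − 2×0.82 = -0.640; arccos → 129.8°.
A waning Moon lies in 180°–360°, so θ = 360° − 129.8° = 230.2°.
Age = 29.530 × 230.2°/360° ≈ 18.88 days.

18.9 days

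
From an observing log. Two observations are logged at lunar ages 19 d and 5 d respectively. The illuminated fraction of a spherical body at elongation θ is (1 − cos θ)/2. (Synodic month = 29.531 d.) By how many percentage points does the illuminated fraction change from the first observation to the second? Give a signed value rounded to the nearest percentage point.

-55 percentage points

First observation: θ = 360°·19/29.531 = 231.6°, so f = 0.810.
Second observation: θ = 61.0°, f = 0.257.
Δf = 0.257 − 0.810 = -0.553, i.e. -55 pp.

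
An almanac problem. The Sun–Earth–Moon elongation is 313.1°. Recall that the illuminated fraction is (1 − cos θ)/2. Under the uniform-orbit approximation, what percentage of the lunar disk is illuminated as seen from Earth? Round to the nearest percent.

Half-versine of 313.1°: (1 − 0.683)/2 = 0.158, i.e. 16%.

16%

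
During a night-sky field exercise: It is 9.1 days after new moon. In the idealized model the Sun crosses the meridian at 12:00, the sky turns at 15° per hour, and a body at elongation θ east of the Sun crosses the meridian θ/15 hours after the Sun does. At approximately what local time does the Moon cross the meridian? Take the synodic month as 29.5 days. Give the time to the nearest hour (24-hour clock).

The Moon has covered 9.1/29.5 of its cycle, so θ ≈ 360° × 9.1/29.5 = 111.1°.
Delay after the Sun = 111.1° / (15°/h) ≈ 7.40 h.
12:00 + 7.40 h ≈ 19:24 → 19:00 to the nearest hour.

19:00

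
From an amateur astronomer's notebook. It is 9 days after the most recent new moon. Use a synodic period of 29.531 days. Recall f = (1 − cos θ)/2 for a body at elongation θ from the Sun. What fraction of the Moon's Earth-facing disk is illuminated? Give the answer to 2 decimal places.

0.67

The Moon has covered 9/29.531 of its cycle, so θ ≈ 360° × 9/29.531 = 109.7°.
Illuminated fraction = (1 − cos 109.7°)/2 = (1 − (-0.337))/2 ≈ 0.669.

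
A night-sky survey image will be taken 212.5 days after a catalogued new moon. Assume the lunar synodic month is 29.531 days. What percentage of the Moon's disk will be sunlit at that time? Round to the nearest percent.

212.5/29.531 = 7.196 lunations, so 7 complete cycles and 5.78 d into the next.
Elongation θ = 360° × 5.78/29.531 ≈ 70.5°.
cos 70.5° = 0.334, so f = (1 − 0.334)/2 = 0.333, so 33%.

33%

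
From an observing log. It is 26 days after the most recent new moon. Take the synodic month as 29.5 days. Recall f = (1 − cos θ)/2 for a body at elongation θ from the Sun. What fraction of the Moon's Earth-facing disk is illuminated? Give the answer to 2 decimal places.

Phase angle: θ = 360°·(26 d)/(29.5 d) = 317.3°.
Illuminated fraction = (1 − cos 317.3°)/2 = (1 − 0.735)/2 ≈ 0.133.

0.13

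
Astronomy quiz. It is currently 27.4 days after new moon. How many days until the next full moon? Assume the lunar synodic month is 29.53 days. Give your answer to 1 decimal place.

16.9 days

Full moon occurs at elongation 180°, i.e. at age 29.53 × 180/360 = 14.765 d.
Already past this cycle's full moon; the next is at 14.765 + 29.53 = 44.295 d, so 44.295 − 27.4 = 16.895 days.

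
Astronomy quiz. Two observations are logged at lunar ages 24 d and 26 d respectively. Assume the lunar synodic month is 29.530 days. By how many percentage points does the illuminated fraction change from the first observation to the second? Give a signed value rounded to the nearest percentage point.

θ₁ = 360° × 24/29.530 = 292.6°, f₁ = (1 − cos θ₁)/2 = 0.308.
θ₂ = 360° × 26/29.530 = 317.0°, f₂ = (1 − cos θ₂)/2 = 0.135.
Change = f₂ − f₁ = -0.173 → -17 percentage points.

-17 percentage points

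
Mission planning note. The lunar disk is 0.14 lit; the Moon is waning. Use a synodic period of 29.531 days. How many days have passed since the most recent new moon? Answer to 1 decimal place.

25.9 days

Invert f = (1 − cos θ)/2 to get cos θ = 1 − 2(0.14) = 0.720, hence θ₀ = arccos 0.720 = 43.9°.
Waning ⇒ past full, so θ = 360° − 43.9° = 316.1°.
Age = 29.531 × 316.1°/360° ≈ 25.93 days.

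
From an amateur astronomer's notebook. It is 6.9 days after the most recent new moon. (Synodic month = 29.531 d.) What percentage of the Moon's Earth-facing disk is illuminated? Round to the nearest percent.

The Moon has covered 6.9/29.531 of its cycle, so θ ≈ 360° × 6.9/29.531 = 84.1°.
cos 84.1° = 0.103, so f = (1 − 0.103)/2 = 0.449, so 45%.

45%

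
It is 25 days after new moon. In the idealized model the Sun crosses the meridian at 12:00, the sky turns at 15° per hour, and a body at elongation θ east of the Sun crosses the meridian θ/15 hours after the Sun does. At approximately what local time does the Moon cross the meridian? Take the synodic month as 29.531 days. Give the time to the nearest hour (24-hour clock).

08:00

The Moon has covered 25/29.531 of its cycle, so θ ≈ 360° × 25/29.531 = 304.8°.
The Moon trails the Sun by θ/15 = 304.8/15 ≈ 20.32 hours.
12:00 + 20.32 h ≈ 08:19 → 08:00 to the nearest hour.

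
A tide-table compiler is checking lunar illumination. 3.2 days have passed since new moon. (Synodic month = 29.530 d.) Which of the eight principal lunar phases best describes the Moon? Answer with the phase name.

waxing crescent

At 3.2/29.530 of the cycle, θ ≈ 39° — the waxing crescent range.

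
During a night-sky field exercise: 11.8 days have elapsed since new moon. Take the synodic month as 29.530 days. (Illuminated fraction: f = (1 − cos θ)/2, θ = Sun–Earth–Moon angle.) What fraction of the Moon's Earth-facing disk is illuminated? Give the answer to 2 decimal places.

Phase angle: θ = 360°·(11.8 d)/(29.530 d) = 143.9°.
Illuminated fraction = (1 − cos 143.9°)/2 = (1 − (-0.808))/2 ≈ 0.904.

0.90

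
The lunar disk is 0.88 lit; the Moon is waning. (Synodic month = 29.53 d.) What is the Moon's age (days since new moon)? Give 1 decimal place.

cos θ = 1 − 2f = -0.760, giving a principal value of 139.5°.
Since the Moon is past full (waning), take the reflex angle: θ = 360° − 139.5° = 220.5°.
Age = 29.53 × 220.5°/360° ≈ 18.09 days.

18.1 days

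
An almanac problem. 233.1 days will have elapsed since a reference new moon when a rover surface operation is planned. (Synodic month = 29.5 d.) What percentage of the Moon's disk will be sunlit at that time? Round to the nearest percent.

Reduce mod P: 233.1 − 7×29.5 = 26.60 d into the current lunation.
Elongation θ = 360° × 26.60/29.5 ≈ 324.6°.
cos 324.6° = 0.815, so f = (1 − 0.815)/2 = 0.092, so 9%.

9%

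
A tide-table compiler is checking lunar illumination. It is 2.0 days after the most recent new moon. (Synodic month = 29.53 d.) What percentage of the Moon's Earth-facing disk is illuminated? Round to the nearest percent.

Phase angle: θ = 360°·(2.0 d)/(29.53 d) = 24.4°.
Illuminated fraction = (1 − cos 24.4°)/2 = (1 − 0.911)/2 ≈ 0.045, so 4%.

4%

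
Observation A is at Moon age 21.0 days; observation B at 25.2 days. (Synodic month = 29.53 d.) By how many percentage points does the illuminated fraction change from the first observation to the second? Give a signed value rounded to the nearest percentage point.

-42 percentage points

θ₁ = 360° × 21.0/29.53 = 256.0°, f₁ = (1 − cos θ₁)/2 = 0.621.
θ₂ = 360° × 25.2/29.53 = 307.2°, f₂ = (1 − cos θ₂)/2 = 0.198.
Change = f₂ − f₁ = -0.423 → -42 percentage points.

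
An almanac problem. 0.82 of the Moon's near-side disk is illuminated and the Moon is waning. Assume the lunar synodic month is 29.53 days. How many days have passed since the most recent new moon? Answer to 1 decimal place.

18.9 days

Invert f = (1 − cos θ)/2 to get cos θ = 1 − 2(0.82) = -0.640, hence θ₀ = arccos -0.640 = 129.8°.
Waning ⇒ past full, so θ = 360° − 129.8° = 230.2°.
Age = 29.53 × 230.2°/360° ≈ 18.88 days.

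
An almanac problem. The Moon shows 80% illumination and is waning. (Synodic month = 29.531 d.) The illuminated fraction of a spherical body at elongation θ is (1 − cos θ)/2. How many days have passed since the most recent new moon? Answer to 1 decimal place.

19.1 days

From f = (1 − cos θ)/2: cos θ = 1 − 2×0.80 = -0.600; arccos → 126.9°.
Since the Moon is past full (waning), take the reflex angle: θ = 360° − 126.9° = 233.1°.
Age = 29.531 × 233.1°/360° ≈ 19.12 days.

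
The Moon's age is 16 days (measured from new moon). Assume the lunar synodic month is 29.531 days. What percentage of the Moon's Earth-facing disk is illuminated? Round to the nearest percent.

98%

Phase angle: θ = 360°·(16 d)/(29.531 d) = 195.0°.
Illuminated fraction = (1 − cos 195.0°)/2 = (1 − (-0.966))/2 ≈ 0.983, so 98%.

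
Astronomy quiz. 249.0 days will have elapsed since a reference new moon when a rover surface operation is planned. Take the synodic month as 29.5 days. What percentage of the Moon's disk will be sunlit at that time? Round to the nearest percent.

Reduce mod P: 249.0 − 8×29.5 = 13.00 d into the current lunation.
Phase angle: θ = 360°·(13.00 d)/(29.5 d) = 158.6°.
Illuminated fraction = (1 − cos 158.6°)/2 = (1 − (-0.931))/2 ≈ 0.966, so 97%.

97%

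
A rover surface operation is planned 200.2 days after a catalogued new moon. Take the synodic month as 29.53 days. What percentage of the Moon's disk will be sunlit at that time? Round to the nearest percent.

Reduce mod P: 200.2 − 6×29.53 = 23.02 d into the current lunation.
Elongation θ = 360° × 23.02/29.53 ≈ 280.6°.
Illuminated fraction = (1 − cos 280.6°)/2 = (1 − 0.185)/2 ≈ 0.408, so 41%.

41%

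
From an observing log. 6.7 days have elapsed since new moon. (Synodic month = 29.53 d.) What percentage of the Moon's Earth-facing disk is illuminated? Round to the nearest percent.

43%

The Moon has covered 6.7/29.53 of its cycle, so θ ≈ 360° × 6.7/29.53 = 81.7°.
With cos θ = 0.145, the lit fraction is (1 − 0.145)/2 ≈ 0.428, so 43%.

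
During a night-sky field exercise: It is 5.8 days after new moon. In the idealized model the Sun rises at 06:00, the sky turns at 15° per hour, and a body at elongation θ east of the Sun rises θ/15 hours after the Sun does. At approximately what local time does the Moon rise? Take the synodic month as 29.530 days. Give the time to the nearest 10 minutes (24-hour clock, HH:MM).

Elongation θ = 360° × 5.8/29.530 ≈ 70.7°.
Delay after the Sun = 70.7° / (15°/h) ≈ 4.71 h.
06:00 + 4.714 h ≈ 10:43 → 10:40 to the nearest ten minutes.

10:40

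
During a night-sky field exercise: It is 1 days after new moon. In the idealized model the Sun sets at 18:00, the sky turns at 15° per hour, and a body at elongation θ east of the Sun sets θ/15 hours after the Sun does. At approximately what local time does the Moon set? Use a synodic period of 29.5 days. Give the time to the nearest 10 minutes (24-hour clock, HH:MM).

Elongation θ = 360° × 1/29.5 ≈ 12.2°.
The Moon trails the Sun by θ/15 = 12.2/15 ≈ 0.81 hours.
18:00 + 0.814 h ≈ 18:49 → 18:50 to the nearest ten minutes.

18:50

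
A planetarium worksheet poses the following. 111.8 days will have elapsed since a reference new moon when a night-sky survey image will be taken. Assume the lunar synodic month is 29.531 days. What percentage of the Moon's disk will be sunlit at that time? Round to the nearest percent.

111.8/29.531 = 3.786 lunations, so 3 complete cycles and 23.21 d into the next.
Elongation θ = 360° × 23.21/29.531 ≈ 282.9°.
Illuminated fraction = (1 − cos 282.9°)/2 = (1 − 0.223)/2 ≈ 0.388, so 39%.

39%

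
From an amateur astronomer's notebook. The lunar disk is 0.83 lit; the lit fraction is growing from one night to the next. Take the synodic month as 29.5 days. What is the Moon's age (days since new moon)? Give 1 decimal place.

10.8 days

From f = (1 − cos θ)/2: cos θ = 1 − 2×0.83 = -0.660; arccos → 131.3°.
The Moon is waxing (0°–180°), so θ = 131.3° directly.
That fraction of the synodic month is 131.3/360 × 29.5 d ≈ 10.76 d.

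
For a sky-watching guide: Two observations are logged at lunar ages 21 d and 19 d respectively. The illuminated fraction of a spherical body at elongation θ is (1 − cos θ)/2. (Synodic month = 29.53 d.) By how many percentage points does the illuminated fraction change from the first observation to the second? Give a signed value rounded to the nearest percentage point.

θ₁ = 360° × 21/29.53 = 256.0°, f₁ = (1 − cos θ₁)/2 = 0.621.
θ₂ = 360° × 19/29.53 = 231.6°, f₂ = (1 − cos θ₂)/2 = 0.810.
Change = f₂ − f₁ = +0.190 → +19 percentage points.

+19 pp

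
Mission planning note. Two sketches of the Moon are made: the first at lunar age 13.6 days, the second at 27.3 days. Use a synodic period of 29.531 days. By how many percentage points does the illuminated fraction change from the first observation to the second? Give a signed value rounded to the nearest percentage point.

-93 percentage points

θ₁ = 360° × 13.6/29.531 = 165.8°, f₁ = (1 − cos θ₁)/2 = 0.985.
θ₂ = 360° × 27.3/29.531 = 332.8°, f₂ = (1 − cos θ₂)/2 = 0.055.
Change = f₂ − f₁ = -0.929 → -93 percentage points.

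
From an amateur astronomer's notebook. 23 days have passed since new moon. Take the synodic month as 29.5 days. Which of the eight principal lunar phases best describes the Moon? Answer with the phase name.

last quarter

At 23/29.5 of the cycle, θ ≈ 281° — the last quarter range.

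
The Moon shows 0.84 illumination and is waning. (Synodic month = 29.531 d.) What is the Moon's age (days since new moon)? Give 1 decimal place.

Invert f = (1 − cos θ)/2 to get cos θ = 1 − 2(0.84) = -0.680, hence θ₀ = arccos -0.680 = 132.8°.
A waning Moon lies in 180°–360°, so θ = 360° − 132.8° = 227.2°.
At 360°/29.531 d per day, 227.2° corresponds to 18.63 days.

18.6 days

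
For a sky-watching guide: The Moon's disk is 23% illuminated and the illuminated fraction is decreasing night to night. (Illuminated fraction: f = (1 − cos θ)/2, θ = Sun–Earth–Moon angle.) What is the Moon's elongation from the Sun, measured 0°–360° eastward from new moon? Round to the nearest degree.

Invert f = (1 − cos θ)/2 to get cos θ = 1 − 2(0.23) = 0.540, hence θ₀ = arccos 0.540 = 57.3°.
A waning Moon lies in 180°–360°, so θ = 360° − 57.3° = 302.7°.

303°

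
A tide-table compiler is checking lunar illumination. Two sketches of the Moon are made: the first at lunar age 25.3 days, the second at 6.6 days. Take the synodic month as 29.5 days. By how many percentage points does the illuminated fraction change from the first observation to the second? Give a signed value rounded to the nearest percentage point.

+23 percentage points

First observation: θ = 360°·25.3/29.5 = 308.7°, so f = 0.187.
Second observation: θ = 80.5°, f = 0.418.
Δf = 0.418 − 0.187 = +0.231, i.e. +23 pp.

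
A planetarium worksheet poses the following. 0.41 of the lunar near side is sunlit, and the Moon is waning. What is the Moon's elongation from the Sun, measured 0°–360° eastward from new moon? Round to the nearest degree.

280°

From f = (1 − cos θ)/2: cos θ = 1 − 2×0.41 = 0.180; arccos → 79.6°.
A waning Moon lies in 180°–360°, so θ = 360° − 79.6° = 280.4°.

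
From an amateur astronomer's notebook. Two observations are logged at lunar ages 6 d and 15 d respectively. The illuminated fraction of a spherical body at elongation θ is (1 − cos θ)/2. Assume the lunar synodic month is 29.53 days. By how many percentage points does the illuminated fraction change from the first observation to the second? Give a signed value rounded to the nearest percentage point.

+64 pp

First observation: θ = 360°·6/29.53 = 73.1°, so f = 0.355.
Second observation: θ = 182.9°, f = 0.999.
Δf = 0.999 − 0.355 = +0.644, i.e. +64 pp.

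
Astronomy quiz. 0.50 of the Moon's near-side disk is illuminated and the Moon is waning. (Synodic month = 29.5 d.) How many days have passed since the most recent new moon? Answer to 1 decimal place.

22.1 days

From f = (1 − cos θ)/2: cos θ = 1 − 2×0.50 = 0.000; arccos → 90.0°.
A waning Moon lies in 180°–360°, so θ = 360° − 90.0° = 270.0°.
At 360°/29.5 d per day, 270.0° corresponds to 22.12 days.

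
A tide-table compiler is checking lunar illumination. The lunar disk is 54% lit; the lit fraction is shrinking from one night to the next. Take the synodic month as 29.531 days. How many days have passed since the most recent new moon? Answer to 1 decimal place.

From f = (1 − cos θ)/2: cos θ = 1 − 2×0.54 = -0.080; arccos → 94.6°.
Since the Moon is past full (waning), take the reflex angle: θ = 360° − 94.6° = 265.4°.
That fraction of the synodic month is 265.4/360 × 29.531 d ≈ 21.77 d.

21.8 days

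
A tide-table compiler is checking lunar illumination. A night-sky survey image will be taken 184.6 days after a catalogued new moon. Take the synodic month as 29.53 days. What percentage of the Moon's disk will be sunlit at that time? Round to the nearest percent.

50%

Reduce mod P: 184.6 − 6×29.53 = 7.42 d into the current lunation.
Phase angle: θ = 360°·(7.42 d)/(29.53 d) = 90.5°.
cos 90.5° = (-0.008), so f = (1 − (-0.008))/2 = 0.504, so 50%.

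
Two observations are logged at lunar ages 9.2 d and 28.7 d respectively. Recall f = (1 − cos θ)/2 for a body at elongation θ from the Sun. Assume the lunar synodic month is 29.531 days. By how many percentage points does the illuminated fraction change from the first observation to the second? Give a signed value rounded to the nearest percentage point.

-68 percentage points

θ₁ = 360° × 9.2/29.531 = 112.2°, f₁ = (1 − cos θ₁)/2 = 0.689.
θ₂ = 360° × 28.7/29.531 = 349.9°, f₂ = (1 − cos θ₂)/2 = 0.008.
Change = f₂ − f₁ = -0.681 → -68 percentage points.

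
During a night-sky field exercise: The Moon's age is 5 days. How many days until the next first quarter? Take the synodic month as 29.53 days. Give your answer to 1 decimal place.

First quarter occurs at elongation 90°, i.e. at age 29.53 × 90/360 = 7.383 d.
That is 7.383 − 5 = 2.383 days ahead.

2.4 days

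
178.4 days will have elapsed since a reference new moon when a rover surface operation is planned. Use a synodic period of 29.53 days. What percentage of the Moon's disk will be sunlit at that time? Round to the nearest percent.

178.4 d spans 6 complete synodic months (6 × 29.53 = 177.18 d) plus 1.22 d.
Elongation θ = 360° × 1.22/29.53 ≈ 14.9°.
With cos θ = 0.966, the lit fraction is (1 − 0.966)/2 ≈ 0.017, so 2%.

2%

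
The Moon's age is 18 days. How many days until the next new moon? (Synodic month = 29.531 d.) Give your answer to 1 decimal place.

11.5 days

One full lunation from the last new moon is 29.531 d; remaining = 29.531 − 18 = 11.531 d.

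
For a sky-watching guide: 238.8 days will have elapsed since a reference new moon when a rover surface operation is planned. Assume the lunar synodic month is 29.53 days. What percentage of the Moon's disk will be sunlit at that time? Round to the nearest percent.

7%

238.8 d spans 8 complete synodic months (8 × 29.53 = 236.24 d) plus 2.56 d.
Phase angle: θ = 360°·(2.56 d)/(29.53 d) = 31.2°.
Illuminated fraction = (1 − cos 31.2°)/2 = (1 − 0.855)/2 ≈ 0.072, so 7%.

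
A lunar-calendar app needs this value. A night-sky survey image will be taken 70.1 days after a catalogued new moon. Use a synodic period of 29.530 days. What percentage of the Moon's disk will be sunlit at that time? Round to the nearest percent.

85%

Reduce mod P: 70.1 − 2×29.530 = 11.04 d into the current lunation.
Elongation θ = 360° × 11.04/29.530 ≈ 134.6°.
Illuminated fraction = (1 − cos 134.6°)/2 = (1 − (-0.702))/2 ≈ 0.851, so 85%.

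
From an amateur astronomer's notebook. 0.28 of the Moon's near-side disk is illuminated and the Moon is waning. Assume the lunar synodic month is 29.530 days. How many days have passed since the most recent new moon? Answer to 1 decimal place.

cos θ = 1 − 2f = 0.440, giving a principal value of 63.9°.
A waning Moon lies in 180°–360°, so θ = 360° − 63.9° = 296.1°.
That fraction of the synodic month is 296.1/360 × 29.530 d ≈ 24.29 d.

24.3 days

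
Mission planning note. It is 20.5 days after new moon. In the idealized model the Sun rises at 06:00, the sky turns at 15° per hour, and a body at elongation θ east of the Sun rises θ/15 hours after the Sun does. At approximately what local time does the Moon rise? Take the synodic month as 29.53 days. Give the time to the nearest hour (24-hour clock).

Phase angle: θ = 360°·(20.5 d)/(29.53 d) = 249.9°.
At 15° of sky rotation per hour, 249.9° corresponds to a 16.66 h lag.
06:00 + 16.66 h ≈ 22:40 → 23:00 to the nearest hour.

23:00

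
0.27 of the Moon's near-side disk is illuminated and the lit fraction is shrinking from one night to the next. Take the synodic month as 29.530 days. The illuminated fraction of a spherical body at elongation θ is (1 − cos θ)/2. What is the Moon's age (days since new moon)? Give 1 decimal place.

cos θ = 1 − 2f = 0.460, giving a principal value of 62.6°.
Since the Moon is past full (waning), take the reflex angle: θ = 360° − 62.6° = 297.4°.
That fraction of the synodic month is 297.4/360 × 29.530 d ≈ 24.39 d.

24.4 days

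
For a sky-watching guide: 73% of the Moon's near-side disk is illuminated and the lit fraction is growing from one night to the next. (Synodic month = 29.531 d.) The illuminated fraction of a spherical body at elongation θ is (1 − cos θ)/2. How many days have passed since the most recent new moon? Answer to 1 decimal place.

cos θ = 1 − 2f = -0.460, giving a principal value of 117.4°.
Before full moon the principal value applies: θ = 117.4°.
At 360°/29.531 d per day, 117.4° corresponds to 9.63 days.

9.6 days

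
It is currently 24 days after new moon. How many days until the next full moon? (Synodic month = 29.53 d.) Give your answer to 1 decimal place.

20.3 days

Full moon occurs at elongation 180°, i.e. at age 29.53 × 180/360 = 14.765 d.
This lunation's full moon (14.765 d) has passed, so add one period: 44.295 − 24 = 20.295 days.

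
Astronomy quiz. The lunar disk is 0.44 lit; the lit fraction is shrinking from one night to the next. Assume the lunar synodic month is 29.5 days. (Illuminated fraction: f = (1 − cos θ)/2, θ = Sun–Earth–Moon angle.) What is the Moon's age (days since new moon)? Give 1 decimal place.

cos θ = 1 − 2f = 0.120, giving a principal value of 83.1°.
Since the Moon is past full (waning), take the reflex angle: θ = 360° − 83.1° = 276.9°.
At 360°/29.5 d per day, 276.9° corresponds to 22.69 days.

22.7 days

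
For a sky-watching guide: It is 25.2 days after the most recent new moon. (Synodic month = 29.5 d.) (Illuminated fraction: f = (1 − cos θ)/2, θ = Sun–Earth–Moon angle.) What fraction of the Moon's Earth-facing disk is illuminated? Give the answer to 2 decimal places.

0.20

Elongation θ = 360° × 25.2/29.5 ≈ 307.5°.
With cos θ = 0.609, the lit fraction is (1 − 0.609)/2 ≈ 0.195.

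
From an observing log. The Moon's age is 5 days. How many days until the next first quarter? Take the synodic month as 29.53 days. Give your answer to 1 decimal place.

2.4 days

First quarter occurs at elongation 90°, i.e. at age 29.53 × 90/360 = 7.383 d.
That is 7.383 − 5 = 2.383 days ahead.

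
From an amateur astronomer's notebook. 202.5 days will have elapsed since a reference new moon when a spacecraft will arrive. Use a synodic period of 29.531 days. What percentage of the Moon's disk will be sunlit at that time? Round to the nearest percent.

19%

202.5/29.531 = 6.857 lunations, so 6 complete cycles and 25.31 d into the next.
Elongation θ = 360° × 25.31/29.531 ≈ 308.6°.
With cos θ = 0.624, the lit fraction is (1 − 0.624)/2 ≈ 0.188, so 19%.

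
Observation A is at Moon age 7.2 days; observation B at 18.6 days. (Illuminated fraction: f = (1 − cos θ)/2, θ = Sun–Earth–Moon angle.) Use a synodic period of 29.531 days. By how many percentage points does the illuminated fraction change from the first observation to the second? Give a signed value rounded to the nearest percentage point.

+36 pp

θ₁ = 360° × 7.2/29.531 = 87.8°, f₁ = (1 − cos θ₁)/2 = 0.481.
θ₂ = 360° × 18.6/29.531 = 226.7°, f₂ = (1 − cos θ₂)/2 = 0.843.
Change = f₂ − f₁ = +0.362 → +36 percentage points.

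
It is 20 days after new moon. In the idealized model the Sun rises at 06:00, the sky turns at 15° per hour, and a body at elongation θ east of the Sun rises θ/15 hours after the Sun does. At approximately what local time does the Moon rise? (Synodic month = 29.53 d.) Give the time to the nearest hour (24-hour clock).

The Moon has covered 20/29.53 of its cycle, so θ ≈ 360° × 20/29.53 = 243.8°.
At 15° of sky rotation per hour, 243.8° corresponds to a 16.25 h lag.
06:00 + 16.25 h ≈ 22:15 → 22:00 to the nearest hour.

22:00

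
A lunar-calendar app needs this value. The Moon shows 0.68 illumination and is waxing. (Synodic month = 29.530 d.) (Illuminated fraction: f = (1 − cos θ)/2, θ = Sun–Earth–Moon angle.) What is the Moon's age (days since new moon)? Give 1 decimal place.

9.1 days

Invert f = (1 − cos θ)/2 to get cos θ = 1 − 2(0.68) = -0.360, hence θ₀ = arccos -0.360 = 111.1°.
Waxing ⇒ before full, so θ = 111.1°.
That fraction of the synodic month is 111.1/360 × 29.530 d ≈ 9.11 d.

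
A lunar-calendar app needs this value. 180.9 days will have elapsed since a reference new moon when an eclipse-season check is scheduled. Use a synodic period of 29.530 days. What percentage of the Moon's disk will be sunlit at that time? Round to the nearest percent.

Reduce mod P: 180.9 − 6×29.530 = 3.72 d into the current lunation.
Phase angle: θ = 360°·(3.72 d)/(29.530 d) = 45.4°.
With cos θ = 0.703, the lit fraction is (1 − 0.703)/2 ≈ 0.149, so 15%.

15%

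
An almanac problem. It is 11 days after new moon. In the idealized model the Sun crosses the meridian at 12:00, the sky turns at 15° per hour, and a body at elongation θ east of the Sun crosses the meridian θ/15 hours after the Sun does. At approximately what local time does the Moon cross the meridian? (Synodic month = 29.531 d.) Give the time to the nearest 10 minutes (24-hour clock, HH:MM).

Elongation θ = 360° × 11/29.531 ≈ 134.1°.
The Moon trails the Sun by θ/15 = 134.1/15 ≈ 8.94 hours.
12:00 + 8.940 h ≈ 20:56 → 21:00 to the nearest ten minutes.

21:00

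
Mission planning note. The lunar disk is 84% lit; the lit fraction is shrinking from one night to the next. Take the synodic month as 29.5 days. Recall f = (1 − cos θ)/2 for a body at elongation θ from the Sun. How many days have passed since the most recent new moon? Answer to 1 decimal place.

cos θ = 1 − 2f = -0.680, giving a principal value of 132.8°.
Since the Moon is past full (waning), take the reflex angle: θ = 360° − 132.8° = 227.2°.
Age = 29.5 × 227.2°/360° ≈ 18.61 days.

18.6 days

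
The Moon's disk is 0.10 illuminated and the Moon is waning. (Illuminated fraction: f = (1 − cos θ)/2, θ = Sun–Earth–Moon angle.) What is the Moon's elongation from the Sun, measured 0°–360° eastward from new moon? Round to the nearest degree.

Invert f = (1 − cos θ)/2 to get cos θ = 1 − 2(0.10) = 0.800, hence θ₀ = arccos 0.800 = 36.9°.
A waning Moon lies in 180°–360°, so θ = 360° − 36.9° = 323.1°.

323°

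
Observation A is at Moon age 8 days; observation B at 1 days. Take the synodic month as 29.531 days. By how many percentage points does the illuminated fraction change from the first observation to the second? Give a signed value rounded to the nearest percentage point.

-55 pp

θ₁ = 360° × 8/29.531 = 97.5°, f₁ = (1 − cos θ₁)/2 = 0.565.
θ₂ = 360° × 1/29.531 = 12.2°, f₂ = (1 − cos θ₂)/2 = 0.011.
Change = f₂ − f₁ = -0.554 → -55 percentage points.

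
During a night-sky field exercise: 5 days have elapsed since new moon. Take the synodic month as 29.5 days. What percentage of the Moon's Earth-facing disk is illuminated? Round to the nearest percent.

The Moon has covered 5/29.5 of its cycle, so θ ≈ 360° × 5/29.5 = 61.0°.
cos 61.0° = 0.485, so f = (1 − 0.485)/2 = 0.258, so 26%.

26%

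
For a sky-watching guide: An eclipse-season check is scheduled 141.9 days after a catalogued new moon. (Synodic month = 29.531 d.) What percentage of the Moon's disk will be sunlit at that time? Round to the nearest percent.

141.9/29.531 = 4.805 lunations, so 4 complete cycles and 23.78 d into the next.
Elongation θ = 360° × 23.78/29.531 ≈ 289.8°.
cos 289.8° = 0.339, so f = (1 − 0.339)/2 = 0.330, so 33%.

33%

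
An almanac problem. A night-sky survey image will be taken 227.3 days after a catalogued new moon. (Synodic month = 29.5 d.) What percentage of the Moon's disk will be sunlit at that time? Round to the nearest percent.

227.3 d spans 7 complete synodic months (7 × 29.5 = 206.50 d) plus 20.80 d.
Phase angle: θ = 360°·(20.80 d)/(29.5 d) = 253.8°.
cos 253.8° = (-0.278), so f = (1 − (-0.278))/2 = 0.639, so 64%.

64%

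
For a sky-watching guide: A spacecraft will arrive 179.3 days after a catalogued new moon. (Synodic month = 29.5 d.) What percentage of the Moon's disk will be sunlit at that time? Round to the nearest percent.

6%

Reduce mod P: 179.3 − 6×29.5 = 2.30 d into the current lunation.
The Moon has covered 2.30/29.5 of its cycle, so θ ≈ 360° × 2.30/29.5 = 28.1°.
With cos θ = 0.882, the lit fraction is (1 − 0.882)/2 ≈ 0.059, so 6%.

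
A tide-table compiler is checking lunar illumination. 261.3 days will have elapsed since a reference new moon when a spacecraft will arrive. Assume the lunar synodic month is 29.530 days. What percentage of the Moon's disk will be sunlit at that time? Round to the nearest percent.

21%

261.3/29.530 = 8.849 lunations, so 8 complete cycles and 25.06 d into the next.
Phase angle: θ = 360°·(25.06 d)/(29.530 d) = 305.5°.
Illuminated fraction = (1 − cos 305.5°)/2 = (1 − 0.581)/2 ≈ 0.210, so 21%.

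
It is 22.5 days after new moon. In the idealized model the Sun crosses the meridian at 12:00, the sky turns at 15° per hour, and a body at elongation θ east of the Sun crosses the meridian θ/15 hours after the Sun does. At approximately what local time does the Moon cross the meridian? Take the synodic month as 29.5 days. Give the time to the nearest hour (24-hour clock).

Elongation θ = 360° × 22.5/29.5 ≈ 274.6°.
At 15° of sky rotation per hour, 274.6° corresponds to a 18.31 h lag.
12:00 + 18.31 h ≈ 06:18 → 06:00 to the nearest hour.

06:00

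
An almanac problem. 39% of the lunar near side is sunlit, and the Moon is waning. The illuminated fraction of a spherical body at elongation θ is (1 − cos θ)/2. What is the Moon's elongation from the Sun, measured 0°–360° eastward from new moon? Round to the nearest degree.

283°

Invert f = (1 − cos θ)/2 to get cos θ = 1 − 2(0.39) = 0.220, hence θ₀ = arccos 0.220 = 77.3°.
Waning ⇒ past full, so θ = 360° − 77.3° = 282.7°.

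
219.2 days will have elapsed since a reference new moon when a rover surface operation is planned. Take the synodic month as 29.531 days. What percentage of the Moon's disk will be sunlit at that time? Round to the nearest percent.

94%

219.2 d spans 7 complete synodic months (7 × 29.531 = 206.72 d) plus 12.48 d.
Phase angle: θ = 360°·(12.48 d)/(29.531 d) = 152.2°.
Illuminated fraction = (1 − cos 152.2°)/2 = (1 − (-0.884))/2 ≈ 0.942, so 94%.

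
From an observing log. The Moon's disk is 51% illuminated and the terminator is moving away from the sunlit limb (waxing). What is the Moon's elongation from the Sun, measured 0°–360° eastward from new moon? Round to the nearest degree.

Invert f = (1 − cos θ)/2 to get cos θ = 1 − 2(0.51) = -0.020, hence θ₀ = arccos -0.020 = 91.1°.
The Moon is waxing (0°–180°), so θ = 91.1° directly.

91°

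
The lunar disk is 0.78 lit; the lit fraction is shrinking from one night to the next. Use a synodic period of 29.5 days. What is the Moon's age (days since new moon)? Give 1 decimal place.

19.3 days

cos θ = 1 − 2f = -0.560, giving a principal value of 124.1°.
Since the Moon is past full (waning), take the reflex angle: θ = 360° − 124.1° = 235.9°.
That fraction of the synodic month is 235.9/360 × 29.5 d ≈ 19.33 d.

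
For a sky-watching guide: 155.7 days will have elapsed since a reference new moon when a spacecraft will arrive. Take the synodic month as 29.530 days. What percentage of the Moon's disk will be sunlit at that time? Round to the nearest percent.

57%

155.7/29.530 = 5.273 lunations, so 5 complete cycles and 8.05 d into the next.
Elongation θ = 360° × 8.05/29.530 ≈ 98.1°.
cos 98.1° = (-0.142), so f = (1 − (-0.142))/2 = 0.571, so 57%.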